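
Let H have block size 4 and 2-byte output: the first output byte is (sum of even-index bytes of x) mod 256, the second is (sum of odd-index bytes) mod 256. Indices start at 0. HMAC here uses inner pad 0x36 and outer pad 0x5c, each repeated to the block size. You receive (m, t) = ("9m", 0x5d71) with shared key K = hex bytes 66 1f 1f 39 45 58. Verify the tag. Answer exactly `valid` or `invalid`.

valid

Key hex bytes 66 1f 1f 39 45 58 is 6 bytes > B = 4, so hash it first: H(key) = ca b0, then zero-pad to 4 bytes: K' = ca b0 00 00.
K' ⊕ ipad = fc 86 36 36; K' ⊕ opad = 96 ec 5c 5c.
Inner hash: even-index sum = 363 mod 256 = 107; odd-index sum = 297 mod 256 = 41 → 6b 29.
Outer hash (recomputed tag): even-index sum = 349 mod 256 = 93; odd-index sum = 369 mod 256 = 113 → 5d 71.
Recomputed tag = 5d71; claimed = 5d71 → match.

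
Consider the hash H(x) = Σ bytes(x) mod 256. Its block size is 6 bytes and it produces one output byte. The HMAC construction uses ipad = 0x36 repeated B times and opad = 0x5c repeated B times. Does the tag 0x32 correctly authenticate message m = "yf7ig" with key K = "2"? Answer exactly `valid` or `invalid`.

valid

Key "2" = 32 is 1 byte ≤ B = 6; zero-pad to 6 bytes: K' = 32 00 00 00 00 00.
K' ⊕ ipad = 04 36 36 36 36 36; K' ⊕ opad = 6e 5c 5c 5c 5c 5c.
Inner hash: sum = 4+54+54+54+54+54+121+102+55+105+103 = 760; mod 256 = 248 → f8.
Outer hash (recomputed tag): sum = 110+92+92+92+92+92+248 = 818; mod 256 = 50 → 32.
Recomputed tag = 32; claimed = 32 → match.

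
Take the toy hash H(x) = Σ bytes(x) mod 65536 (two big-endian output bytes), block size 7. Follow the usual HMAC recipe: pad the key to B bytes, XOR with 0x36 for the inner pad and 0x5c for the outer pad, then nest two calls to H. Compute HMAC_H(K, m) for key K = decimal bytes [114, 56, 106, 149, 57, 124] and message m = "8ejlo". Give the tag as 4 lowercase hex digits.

0337

Key decimal bytes [114, 56, 106, 149, 57, 124] = 72 38 6a 95 39 7c is 6 bytes ≤ B = 7; zero-pad to 7 bytes: K' = 72 38 6a 95 39 7c 00.
K' ⊕ ipad = 44 0e 5c a3 0f 4a 36.  K' ⊕ opad = 2e 64 36 c9 65 20 5c.
Inner input = (K'⊕ipad) ∥ m = 44 0e 5c a3 0f 4a 36 ∥ 38 65 6a 6c 6f.
Inner hash: sum = 68+14+92+163+15+74+54+56+101+106+108+111 = 962 → 03 c2.
Outer input = (K'⊕opad) ∥ inner = 2e 64 36 c9 65 20 5c ∥ 03 c2.
Outer hash (tag): sum = 46+100+54+201+101+32+92+3+194 = 823 → 03 37.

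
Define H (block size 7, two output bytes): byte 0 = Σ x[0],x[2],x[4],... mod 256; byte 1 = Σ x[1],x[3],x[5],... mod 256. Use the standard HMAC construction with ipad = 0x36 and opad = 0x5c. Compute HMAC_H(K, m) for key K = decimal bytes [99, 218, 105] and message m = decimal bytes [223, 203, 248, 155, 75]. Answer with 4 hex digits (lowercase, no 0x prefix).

a6c4

Key decimal bytes [99, 218, 105] = 63 da 69 is 3 bytes ≤ B = 7; zero-pad to 7 bytes: K' = 63 da 69 00 00 00 00.
K' ⊕ ipad = 55 ec 5f 36 36 36 36.  K' ⊕ opad = 3f 86 35 5c 5c 5c 5c.
Inner input = (K'⊕ipad) ∥ m = 55 ec 5f 36 36 36 36 ∥ df cb f8 9b 4b.
Inner hash: even-index sum = 646 mod 256 = 134; odd-index sum = 890 mod 256 = 122 → 86 7a.
Outer input = (K'⊕opad) ∥ inner = 3f 86 35 5c 5c 5c 5c ∥ 86 7a.
Outer hash (tag): even-index sum = 422 mod 256 = 166; odd-index sum = 452 mod 256 = 196 → a6 c4.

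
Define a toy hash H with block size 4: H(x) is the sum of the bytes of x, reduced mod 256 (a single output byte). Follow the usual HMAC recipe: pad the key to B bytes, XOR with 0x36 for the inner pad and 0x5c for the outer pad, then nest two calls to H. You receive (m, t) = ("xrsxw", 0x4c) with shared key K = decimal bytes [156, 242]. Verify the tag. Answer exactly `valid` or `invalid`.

Key decimal bytes [156, 242] = 9c f2 is 2 bytes ≤ B = 4; zero-pad to 4 bytes: K' = 9c f2 00 00.
K' ⊕ ipad = aa c4 36 36; K' ⊕ opad = c0 ae 5c 5c.
Inner hash: sum = 170+196+54+54+120+114+115+120+119 = 1062; mod 256 = 38 → 26.
Outer hash (recomputed tag): sum = 192+174+92+92+38 = 588; mod 256 = 76 → 4c.
Recomputed tag = 4c; claimed = 4c → match.

valid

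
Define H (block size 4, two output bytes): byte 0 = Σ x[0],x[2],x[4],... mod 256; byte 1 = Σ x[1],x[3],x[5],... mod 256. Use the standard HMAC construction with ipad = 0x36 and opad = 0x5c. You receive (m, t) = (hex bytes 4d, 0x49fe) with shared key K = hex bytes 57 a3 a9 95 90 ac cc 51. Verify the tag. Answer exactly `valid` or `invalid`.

Key hex bytes 57 a3 a9 95 90 ac cc 51 is 8 bytes > B = 4, so hash it first: H(key) = 5c 35, then zero-pad to 4 bytes: K' = 5c 35 00 00.
K' ⊕ ipad = 6a 03 36 36; K' ⊕ opad = 00 69 5c 5c.
Inner hash: even-index sum = 237 mod 256 = 237; odd-index sum = 57 mod 256 = 57 → ed 39.
Outer hash (recomputed tag): even-index sum = 329 mod 256 = 73; odd-index sum = 254 mod 256 = 254 → 49 fe.
Recomputed tag = 49fe; claimed = 49fe → match.

valid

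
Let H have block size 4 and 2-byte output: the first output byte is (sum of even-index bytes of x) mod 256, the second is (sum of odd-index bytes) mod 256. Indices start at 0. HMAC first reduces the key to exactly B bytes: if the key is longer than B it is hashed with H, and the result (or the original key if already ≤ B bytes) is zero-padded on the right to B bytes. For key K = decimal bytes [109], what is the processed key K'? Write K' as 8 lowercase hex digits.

6d000000

Key decimal bytes [109] = 6d is 1 byte ≤ B = 4; zero-pad to 4 bytes: K' = 6d 00 00 00.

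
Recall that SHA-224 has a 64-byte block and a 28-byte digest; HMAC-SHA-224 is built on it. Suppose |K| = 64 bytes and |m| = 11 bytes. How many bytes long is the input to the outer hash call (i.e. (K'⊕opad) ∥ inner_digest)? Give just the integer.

Key is 64 ≤ 64 bytes, zero-padded: |K'| = 64.
Outer input = (K'⊕opad) ∥ H(inner) → 64 + 28 = 92 bytes.

92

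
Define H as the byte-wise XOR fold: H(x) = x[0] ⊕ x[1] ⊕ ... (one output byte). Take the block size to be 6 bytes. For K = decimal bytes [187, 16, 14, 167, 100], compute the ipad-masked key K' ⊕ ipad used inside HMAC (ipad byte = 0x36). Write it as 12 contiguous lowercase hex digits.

8d2638915236

Key decimal bytes [187, 16, 14, 167, 100] = bb 10 0e a7 64 is 5 bytes ≤ B = 6; zero-pad to 6 bytes: K' = bb 10 0e a7 64 00.
XOR each byte with 0x36: bb⊕36=8d, 10⊕36=26, 0e⊕36=38, a7⊕36=91, 64⊕36=52, 00⊕36=36.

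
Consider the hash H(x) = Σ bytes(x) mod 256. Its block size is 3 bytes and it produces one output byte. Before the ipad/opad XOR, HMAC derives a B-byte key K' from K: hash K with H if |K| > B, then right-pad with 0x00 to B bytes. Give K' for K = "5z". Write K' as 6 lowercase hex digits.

Key "5z" = 35 7a is 2 bytes ≤ B = 3; zero-pad to 3 bytes: K' = 35 7a 00.

357a00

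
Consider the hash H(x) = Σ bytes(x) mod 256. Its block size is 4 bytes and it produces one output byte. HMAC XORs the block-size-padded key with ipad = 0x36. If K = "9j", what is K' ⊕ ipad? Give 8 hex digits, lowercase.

Key "9j" = 39 6a is 2 bytes ≤ B = 4; zero-pad to 4 bytes: K' = 39 6a 00 00.
XOR each byte with 0x36: 39⊕36=0f, 6a⊕36=5c, 00⊕36=36, 00⊕36=36.

0f5c3636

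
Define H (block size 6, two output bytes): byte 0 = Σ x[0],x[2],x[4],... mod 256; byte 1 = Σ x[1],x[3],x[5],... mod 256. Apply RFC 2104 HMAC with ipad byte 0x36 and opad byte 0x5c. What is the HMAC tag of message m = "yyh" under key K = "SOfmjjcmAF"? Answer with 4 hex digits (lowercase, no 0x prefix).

9111

Key "SOfmjjcmAF" = 53 4f 66 6d 6a 6a 63 6d 41 46 is 10 bytes > B = 6, so hash it first: H(key) = c7 d9, then zero-pad to 6 bytes: K' = c7 d9 00 00 00 00.
K' ⊕ ipad = f1 ef 36 36 36 36.  K' ⊕ opad = 9b 85 5c 5c 5c 5c.
Inner input = (K'⊕ipad) ∥ m = f1 ef 36 36 36 36 ∥ 79 79 68.
Inner hash: even-index sum = 574 mod 256 = 62; odd-index sum = 468 mod 256 = 212 → 3e d4.
Outer input = (K'⊕opad) ∥ inner = 9b 85 5c 5c 5c 5c ∥ 3e d4.
Outer hash (tag): even-index sum = 401 mod 256 = 145; odd-index sum = 529 mod 256 = 17 → 91 11.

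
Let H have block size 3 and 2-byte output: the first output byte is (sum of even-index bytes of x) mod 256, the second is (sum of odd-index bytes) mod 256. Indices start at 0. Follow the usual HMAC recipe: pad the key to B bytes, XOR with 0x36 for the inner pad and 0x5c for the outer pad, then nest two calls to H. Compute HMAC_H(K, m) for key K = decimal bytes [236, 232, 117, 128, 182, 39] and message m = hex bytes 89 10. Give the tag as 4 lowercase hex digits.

e93a

Key decimal bytes [236, 232, 117, 128, 182, 39] = ec e8 75 80 b6 27 is 6 bytes > B = 3, so hash it first: H(key) = 17 8f, then zero-pad to 3 bytes: K' = 17 8f 00.
K' ⊕ ipad = 21 b9 36.  K' ⊕ opad = 4b d3 5c.
Inner input = (K'⊕ipad) ∥ m = 21 b9 36 ∥ 89 10.
Inner hash: even-index sum = 103 mod 256 = 103; odd-index sum = 322 mod 256 = 66 → 67 42.
Outer input = (K'⊕opad) ∥ inner = 4b d3 5c ∥ 67 42.
Outer hash (tag): even-index sum = 233 mod 256 = 233; odd-index sum = 314 mod 256 = 58 → e9 3a.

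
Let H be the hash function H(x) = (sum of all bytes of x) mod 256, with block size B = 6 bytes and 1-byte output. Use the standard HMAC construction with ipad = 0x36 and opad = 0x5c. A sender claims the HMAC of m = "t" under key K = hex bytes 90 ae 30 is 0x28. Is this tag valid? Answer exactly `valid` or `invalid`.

invalid

Key hex bytes 90 ae 30 is 3 bytes ≤ B = 6; zero-pad to 6 bytes: K' = 90 ae 30 00 00 00.
K' ⊕ ipad = a6 98 06 36 36 36; K' ⊕ opad = cc f2 6c 5c 5c 5c.
Inner hash: sum = 166+152+6+54+54+54+116 = 602; mod 256 = 90 → 5a.
Outer hash (recomputed tag): sum = 204+242+108+92+92+92+90 = 920; mod 256 = 152 → 98.
Recomputed tag = 98; claimed = 28 → mismatch.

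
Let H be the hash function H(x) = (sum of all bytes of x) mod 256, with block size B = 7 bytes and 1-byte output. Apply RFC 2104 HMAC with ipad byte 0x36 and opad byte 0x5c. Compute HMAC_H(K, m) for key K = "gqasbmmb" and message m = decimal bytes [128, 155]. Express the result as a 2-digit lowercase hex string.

Key "gqasbmmb" = 67 71 61 73 62 6d 6d 62 is 8 bytes > B = 7, so hash it first: H(key) = 4a, then zero-pad to 7 bytes: K' = 4a 00 00 00 00 00 00.
K' ⊕ ipad = 7c 36 36 36 36 36 36.  K' ⊕ opad = 16 5c 5c 5c 5c 5c 5c.
Inner input = (K'⊕ipad) ∥ m = 7c 36 36 36 36 36 36 ∥ 80 9b.
Inner hash: sum = 124+54+54+54+54+54+54+128+155 = 731; mod 256 = 219 → db.
Outer input = (K'⊕opad) ∥ inner = 16 5c 5c 5c 5c 5c 5c ∥ db.
Outer hash (tag): sum = 22+92+92+92+92+92+92+219 = 793; mod 256 = 25 → 19.

19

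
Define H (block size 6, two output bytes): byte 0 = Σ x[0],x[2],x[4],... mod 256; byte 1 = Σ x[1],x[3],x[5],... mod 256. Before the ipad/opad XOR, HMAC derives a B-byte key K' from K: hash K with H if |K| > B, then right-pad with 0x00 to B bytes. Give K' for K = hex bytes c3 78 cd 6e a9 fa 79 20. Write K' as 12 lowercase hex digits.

b20000000000

|K| = 8 > B = 6, so first hash the key.
H(K): even-index sum = 690 mod 256 = 178; odd-index sum = 512 mod 256 = 0 → b2 00.
Zero-pad H(K) = b2 00 to 6 bytes: K' = b2 00 00 00 00 00.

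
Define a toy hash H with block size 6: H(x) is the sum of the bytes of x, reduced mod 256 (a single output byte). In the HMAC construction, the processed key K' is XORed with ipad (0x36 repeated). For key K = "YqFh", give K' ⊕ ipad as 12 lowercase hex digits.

Key "YqFh" = 59 71 46 68 is 4 bytes ≤ B = 6; zero-pad to 6 bytes: K' = 59 71 46 68 00 00.
XOR each byte with 0x36: 59⊕36=6f, 71⊕36=47, 46⊕36=70, 68⊕36=5e, 00⊕36=36, 00⊕36=36.

6f47705e3636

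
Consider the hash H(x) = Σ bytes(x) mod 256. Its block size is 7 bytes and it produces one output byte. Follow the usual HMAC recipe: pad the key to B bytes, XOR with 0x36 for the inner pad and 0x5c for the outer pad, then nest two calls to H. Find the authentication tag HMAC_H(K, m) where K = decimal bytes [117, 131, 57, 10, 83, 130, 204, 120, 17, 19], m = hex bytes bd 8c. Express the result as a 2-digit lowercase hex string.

27

Key decimal bytes [117, 131, 57, 10, 83, 130, 204, 120, 17, 19] = 75 83 39 0a 53 82 cc 78 11 13 is 10 bytes > B = 7, so hash it first: H(key) = 78, then zero-pad to 7 bytes: K' = 78 00 00 00 00 00 00.
K' ⊕ ipad = 4e 36 36 36 36 36 36.  K' ⊕ opad = 24 5c 5c 5c 5c 5c 5c.
Inner input = (K'⊕ipad) ∥ m = 4e 36 36 36 36 36 36 ∥ bd 8c.
Inner hash: sum = 78+54+54+54+54+54+54+189+140 = 731; mod 256 = 219 → db.
Outer input = (K'⊕opad) ∥ inner = 24 5c 5c 5c 5c 5c 5c ∥ db.
Outer hash (tag): sum = 36+92+92+92+92+92+92+219 = 807; mod 256 = 39 → 27.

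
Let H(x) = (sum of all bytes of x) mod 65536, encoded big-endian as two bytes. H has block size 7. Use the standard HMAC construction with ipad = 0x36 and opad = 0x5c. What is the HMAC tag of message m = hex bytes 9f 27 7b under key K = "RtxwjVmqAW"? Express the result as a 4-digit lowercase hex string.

Key "RtxwjVmqAW" = 52 74 78 77 6a 56 6d 71 41 57 is 10 bytes > B = 7, so hash it first: H(key) = 03 eb, then zero-pad to 7 bytes: K' = 03 eb 00 00 00 00 00.
K' ⊕ ipad = 35 dd 36 36 36 36 36.  K' ⊕ opad = 5f b7 5c 5c 5c 5c 5c.
Inner input = (K'⊕ipad) ∥ m = 35 dd 36 36 36 36 36 ∥ 9f 27 7b.
Inner hash: sum = 53+221+54+54+54+54+54+159+39+123 = 865 → 03 61.
Outer input = (K'⊕opad) ∥ inner = 5f b7 5c 5c 5c 5c 5c ∥ 03 61.
Outer hash (tag): sum = 95+183+92+92+92+92+92+3+97 = 838 → 03 46.

0346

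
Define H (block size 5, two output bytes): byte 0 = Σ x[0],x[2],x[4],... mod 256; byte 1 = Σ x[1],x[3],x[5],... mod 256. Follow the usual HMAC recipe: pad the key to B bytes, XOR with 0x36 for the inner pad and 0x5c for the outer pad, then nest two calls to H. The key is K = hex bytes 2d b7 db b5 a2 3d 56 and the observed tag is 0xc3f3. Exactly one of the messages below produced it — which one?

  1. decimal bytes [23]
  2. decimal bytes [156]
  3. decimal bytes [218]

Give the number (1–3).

3

Key hex bytes 2d b7 db b5 a2 3d 56 is 7 bytes > B = 5, so hash it first: H(key) = 00 a9, then zero-pad to 5 bytes: K' = 00 a9 00 00 00.
K' ⊕ ipad = 36 9f 36 36 36; K' ⊕ opad = 5c f5 5c 5c 5c.
m1: inner = H(36 9f 36 36 36 17) = a2 ec; tag = H(5c f5 5c 5c 5c a2 ec) = 00f3
m2: inner = H(36 9f 36 36 36 9c) = a2 71; tag = H(5c f5 5c 5c 5c a2 71) = 85f3
m3: inner = H(36 9f 36 36 36 da) = a2 af; tag = H(5c f5 5c 5c 5c a2 af) = c3f3 ← matches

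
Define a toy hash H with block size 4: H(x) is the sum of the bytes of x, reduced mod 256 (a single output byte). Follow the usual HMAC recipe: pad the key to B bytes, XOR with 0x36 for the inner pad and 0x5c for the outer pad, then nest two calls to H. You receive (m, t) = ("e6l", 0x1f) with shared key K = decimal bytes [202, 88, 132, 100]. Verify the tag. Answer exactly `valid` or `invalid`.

Key decimal bytes [202, 88, 132, 100] = ca 58 84 64 is exactly B = 4 bytes: K' = ca 58 84 64.
K' ⊕ ipad = fc 6e b2 52; K' ⊕ opad = 96 04 d8 38.
Inner hash: sum = 252+110+178+82+101+54+108 = 885; mod 256 = 117 → 75.
Outer hash (recomputed tag): sum = 150+4+216+56+117 = 543; mod 256 = 31 → 1f.
Recomputed tag = 1f; claimed = 1f → match.

valid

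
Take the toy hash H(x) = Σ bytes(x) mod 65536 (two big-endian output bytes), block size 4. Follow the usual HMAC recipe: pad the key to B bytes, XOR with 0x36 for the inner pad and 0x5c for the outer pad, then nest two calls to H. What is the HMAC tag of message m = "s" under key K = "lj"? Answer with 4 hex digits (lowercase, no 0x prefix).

01b4

Key "lj" = 6c 6a is 2 bytes ≤ B = 4; zero-pad to 4 bytes: K' = 6c 6a 00 00.
K' ⊕ ipad = 5a 5c 36 36.  K' ⊕ opad = 30 36 5c 5c.
Inner input = (K'⊕ipad) ∥ m = 5a 5c 36 36 ∥ 73.
Inner hash: sum = 90+92+54+54+115 = 405 → 01 95.
Outer input = (K'⊕opad) ∥ inner = 30 36 5c 5c ∥ 01 95.
Outer hash (tag): sum = 48+54+92+92+1+149 = 436 → 01 b4.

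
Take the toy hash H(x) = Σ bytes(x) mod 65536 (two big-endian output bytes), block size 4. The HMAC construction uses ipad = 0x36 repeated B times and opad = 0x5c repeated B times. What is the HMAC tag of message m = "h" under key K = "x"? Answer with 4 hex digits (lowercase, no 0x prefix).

0191

Key "x" = 78 is 1 byte ≤ B = 4; zero-pad to 4 bytes: K' = 78 00 00 00.
K' ⊕ ipad = 4e 36 36 36.  K' ⊕ opad = 24 5c 5c 5c.
Inner input = (K'⊕ipad) ∥ m = 4e 36 36 36 ∥ 68.
Inner hash: sum = 78+54+54+54+104 = 344 → 01 58.
Outer input = (K'⊕opad) ∥ inner = 24 5c 5c 5c ∥ 01 58.
Outer hash (tag): sum = 36+92+92+92+1+88 = 401 → 01 91.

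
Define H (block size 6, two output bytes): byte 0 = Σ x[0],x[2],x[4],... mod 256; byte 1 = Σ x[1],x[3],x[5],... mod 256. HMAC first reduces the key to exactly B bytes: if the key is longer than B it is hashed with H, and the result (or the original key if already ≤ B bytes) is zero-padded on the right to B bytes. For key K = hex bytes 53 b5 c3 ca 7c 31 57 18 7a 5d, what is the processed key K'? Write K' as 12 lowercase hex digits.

|K| = 10 > B = 6, so first hash the key.
H(K): even-index sum = 611 mod 256 = 99; odd-index sum = 549 mod 256 = 37 → 63 25.
Zero-pad H(K) = 63 25 to 6 bytes: K' = 63 25 00 00 00 00.

632500000000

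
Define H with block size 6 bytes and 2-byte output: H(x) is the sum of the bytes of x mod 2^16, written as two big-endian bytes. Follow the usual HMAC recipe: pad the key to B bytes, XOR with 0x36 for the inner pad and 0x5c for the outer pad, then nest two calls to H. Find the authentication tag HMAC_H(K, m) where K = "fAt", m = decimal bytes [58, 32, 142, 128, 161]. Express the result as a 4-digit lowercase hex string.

024a

Key "fAt" = 66 41 74 is 3 bytes ≤ B = 6; zero-pad to 6 bytes: K' = 66 41 74 00 00 00.
K' ⊕ ipad = 50 77 42 36 36 36.  K' ⊕ opad = 3a 1d 28 5c 5c 5c.
Inner input = (K'⊕ipad) ∥ m = 50 77 42 36 36 36 ∥ 3a 20 8e 80 a1.
Inner hash: sum = 80+119+66+54+54+54+58+32+142+128+161 = 948 → 03 b4.
Outer input = (K'⊕opad) ∥ inner = 3a 1d 28 5c 5c 5c ∥ 03 b4.
Outer hash (tag): sum = 58+29+40+92+92+92+3+180 = 586 → 02 4a.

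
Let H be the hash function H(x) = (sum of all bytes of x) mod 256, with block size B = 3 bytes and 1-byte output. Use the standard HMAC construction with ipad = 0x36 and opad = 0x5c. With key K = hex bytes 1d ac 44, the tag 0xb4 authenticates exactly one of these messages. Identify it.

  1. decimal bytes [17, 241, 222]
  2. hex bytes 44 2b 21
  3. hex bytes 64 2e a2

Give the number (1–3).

3

Key hex bytes 1d ac 44 is exactly B = 3 bytes: K' = 1d ac 44.
K' ⊕ ipad = 2b 9a 72; K' ⊕ opad = 41 f0 18.
m1: inner = H(2b 9a 72 11 f1 de) = 17; tag = H(41 f0 18 17) = 60
m2: inner = H(2b 9a 72 44 2b 21) = c7; tag = H(41 f0 18 c7) = 10
m3: inner = H(2b 9a 72 64 2e a2) = 6b; tag = H(41 f0 18 6b) = b4 ← matches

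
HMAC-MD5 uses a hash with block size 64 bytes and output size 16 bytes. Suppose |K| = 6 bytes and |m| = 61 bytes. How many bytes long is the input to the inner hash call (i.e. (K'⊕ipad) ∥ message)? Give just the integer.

Key is 6 ≤ 64 bytes, zero-padded: |K'| = 64.
Inner input = (K'⊕ipad) ∥ m → 64 + 61 = 125 bytes.

125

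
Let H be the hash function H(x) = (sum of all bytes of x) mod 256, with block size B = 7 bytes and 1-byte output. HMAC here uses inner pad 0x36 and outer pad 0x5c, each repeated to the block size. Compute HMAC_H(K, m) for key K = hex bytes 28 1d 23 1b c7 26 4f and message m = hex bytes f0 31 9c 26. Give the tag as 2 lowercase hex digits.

8b

Key hex bytes 28 1d 23 1b c7 26 4f is exactly B = 7 bytes: K' = 28 1d 23 1b c7 26 4f.
K' ⊕ ipad = 1e 2b 15 2d f1 10 79.  K' ⊕ opad = 74 41 7f 47 9b 7a 13.
Inner input = (K'⊕ipad) ∥ m = 1e 2b 15 2d f1 10 79 ∥ f0 31 9c 26.
Inner hash: sum = 30+43+21+45+241+16+121+240+49+156+38 = 1000; mod 256 = 232 → e8.
Outer input = (K'⊕opad) ∥ inner = 74 41 7f 47 9b 7a 13 ∥ e8.
Outer hash (tag): sum = 116+65+127+71+155+122+19+232 = 907; mod 256 = 139 → 8b.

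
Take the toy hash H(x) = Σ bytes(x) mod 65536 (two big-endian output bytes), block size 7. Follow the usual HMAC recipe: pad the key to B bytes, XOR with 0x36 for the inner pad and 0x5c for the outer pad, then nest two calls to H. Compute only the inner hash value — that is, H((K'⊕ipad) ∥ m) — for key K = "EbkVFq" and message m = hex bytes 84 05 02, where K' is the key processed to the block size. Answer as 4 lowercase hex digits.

02fc

Key "EbkVFq" = 45 62 6b 56 46 71 is 6 bytes ≤ B = 7; zero-pad to 7 bytes: K' = 45 62 6b 56 46 71 00.
K' ⊕ ipad = 73 54 5d 60 70 47 36.
Inner input = 73 54 5d 60 70 47 36 ∥ 84 05 02.
Inner hash: sum = 115+84+93+96+112+71+54+132+5+2 = 764 → 02 fc.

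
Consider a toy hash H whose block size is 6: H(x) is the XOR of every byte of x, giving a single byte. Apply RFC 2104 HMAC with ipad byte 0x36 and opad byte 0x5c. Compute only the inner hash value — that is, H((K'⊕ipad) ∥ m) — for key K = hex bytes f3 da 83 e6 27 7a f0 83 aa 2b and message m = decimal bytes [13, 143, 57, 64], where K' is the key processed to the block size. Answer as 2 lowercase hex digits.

Key hex bytes f3 da 83 e6 27 7a f0 83 aa 2b is 10 bytes > B = 6, so hash it first: H(key) = e3, then zero-pad to 6 bytes: K' = e3 00 00 00 00 00.
K' ⊕ ipad = d5 36 36 36 36 36.
Inner input = d5 36 36 36 36 36 ∥ 0d 8f 39 40.
Inner hash: XOR d5⊕36⊕36⊕36⊕36⊕36⊕0d⊕8f⊕39⊕40 = 18.

18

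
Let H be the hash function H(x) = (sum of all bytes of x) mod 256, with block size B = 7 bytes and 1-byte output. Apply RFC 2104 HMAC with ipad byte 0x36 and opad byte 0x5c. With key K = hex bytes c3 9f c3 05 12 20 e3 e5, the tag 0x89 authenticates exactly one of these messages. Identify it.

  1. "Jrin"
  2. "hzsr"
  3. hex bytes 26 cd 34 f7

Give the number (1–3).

1

Key hex bytes c3 9f c3 05 12 20 e3 e5 is 8 bytes > B = 7, so hash it first: H(key) = 24, then zero-pad to 7 bytes: K' = 24 00 00 00 00 00 00.
K' ⊕ ipad = 12 36 36 36 36 36 36; K' ⊕ opad = 78 5c 5c 5c 5c 5c 5c.
m1: inner = H(12 36 36 36 36 36 36 4a 72 69 6e) = e9; tag = H(78 5c 5c 5c 5c 5c 5c e9) = 89 ← matches
m2: inner = H(12 36 36 36 36 36 36 68 7a 73 72) = 1d; tag = H(78 5c 5c 5c 5c 5c 5c 1d) = bd
m3: inner = H(12 36 36 36 36 36 36 26 cd 34 f7) = 74; tag = H(78 5c 5c 5c 5c 5c 5c 74) = 14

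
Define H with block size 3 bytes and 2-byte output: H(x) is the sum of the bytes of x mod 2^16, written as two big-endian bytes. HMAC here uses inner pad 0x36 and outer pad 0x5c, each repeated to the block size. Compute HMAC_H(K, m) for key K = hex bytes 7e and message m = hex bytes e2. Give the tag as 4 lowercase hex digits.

Key hex bytes 7e is 1 byte ≤ B = 3; zero-pad to 3 bytes: K' = 7e 00 00.
K' ⊕ ipad = 48 36 36.  K' ⊕ opad = 22 5c 5c.
Inner input = (K'⊕ipad) ∥ m = 48 36 36 ∥ e2.
Inner hash: sum = 72+54+54+226 = 406 → 01 96.
Outer input = (K'⊕opad) ∥ inner = 22 5c 5c ∥ 01 96.
Outer hash (tag): sum = 34+92+92+1+150 = 369 → 01 71.

0171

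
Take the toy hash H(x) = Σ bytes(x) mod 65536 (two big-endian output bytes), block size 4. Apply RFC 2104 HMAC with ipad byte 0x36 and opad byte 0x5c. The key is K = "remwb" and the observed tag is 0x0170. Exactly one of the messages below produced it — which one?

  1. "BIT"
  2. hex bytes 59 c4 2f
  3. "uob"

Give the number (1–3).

2

Key "remwb" = 72 65 6d 77 62 is 5 bytes > B = 4, so hash it first: H(key) = 02 1d, then zero-pad to 4 bytes: K' = 02 1d 00 00.
K' ⊕ ipad = 34 2b 36 36; K' ⊕ opad = 5e 41 5c 5c.
m1: inner = H(34 2b 36 36 42 49 54) = 01 aa; tag = H(5e 41 5c 5c 01 aa) = 0202
m2: inner = H(34 2b 36 36 59 c4 2f) = 02 17; tag = H(5e 41 5c 5c 02 17) = 0170 ← matches
m3: inner = H(34 2b 36 36 75 6f 62) = 02 11; tag = H(5e 41 5c 5c 02 11) = 016a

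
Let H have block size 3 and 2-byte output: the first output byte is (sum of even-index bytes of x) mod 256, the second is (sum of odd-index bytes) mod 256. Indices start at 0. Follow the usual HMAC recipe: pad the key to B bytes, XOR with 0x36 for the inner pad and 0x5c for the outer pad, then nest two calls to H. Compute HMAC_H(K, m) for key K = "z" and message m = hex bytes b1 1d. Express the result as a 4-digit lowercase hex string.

Key "z" = 7a is 1 byte ≤ B = 3; zero-pad to 3 bytes: K' = 7a 00 00.
K' ⊕ ipad = 4c 36 36.  K' ⊕ opad = 26 5c 5c.
Inner input = (K'⊕ipad) ∥ m = 4c 36 36 ∥ b1 1d.
Inner hash: even-index sum = 159 mod 256 = 159; odd-index sum = 231 mod 256 = 231 → 9f e7.
Outer input = (K'⊕opad) ∥ inner = 26 5c 5c ∥ 9f e7.
Outer hash (tag): even-index sum = 361 mod 256 = 105; odd-index sum = 251 mod 256 = 251 → 69 fb.

69fb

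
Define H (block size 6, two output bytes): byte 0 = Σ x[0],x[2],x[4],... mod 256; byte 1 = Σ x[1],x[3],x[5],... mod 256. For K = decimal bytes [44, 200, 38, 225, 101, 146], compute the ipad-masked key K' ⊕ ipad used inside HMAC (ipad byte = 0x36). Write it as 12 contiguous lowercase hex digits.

1afe10d753a4

Key decimal bytes [44, 200, 38, 225, 101, 146] = 2c c8 26 e1 65 92 is exactly B = 6 bytes: K' = 2c c8 26 e1 65 92.
XOR each byte with 0x36: 2c⊕36=1a, c8⊕36=fe, 26⊕36=10, e1⊕36=d7, 65⊕36=53, 92⊕36=a4.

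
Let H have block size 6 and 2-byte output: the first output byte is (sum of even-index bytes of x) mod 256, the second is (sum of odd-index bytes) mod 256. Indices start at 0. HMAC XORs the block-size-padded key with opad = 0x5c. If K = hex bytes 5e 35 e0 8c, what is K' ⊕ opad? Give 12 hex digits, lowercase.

0269bcd05c5c

Key hex bytes 5e 35 e0 8c is 4 bytes ≤ B = 6; zero-pad to 6 bytes: K' = 5e 35 e0 8c 00 00.
XOR each byte with 0x5c: 5e⊕5c=02, 35⊕5c=69, e0⊕5c=bc, 8c⊕5c=d0, 00⊕5c=5c, 00⊕5c=5c.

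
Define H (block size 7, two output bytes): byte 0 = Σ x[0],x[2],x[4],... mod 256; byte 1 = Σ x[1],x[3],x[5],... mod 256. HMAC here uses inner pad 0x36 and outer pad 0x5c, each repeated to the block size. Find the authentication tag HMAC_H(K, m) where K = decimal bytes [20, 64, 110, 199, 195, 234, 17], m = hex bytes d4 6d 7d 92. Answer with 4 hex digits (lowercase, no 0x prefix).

Key decimal bytes [20, 64, 110, 199, 195, 234, 17] = 14 40 6e c7 c3 ea 11 is exactly B = 7 bytes: K' = 14 40 6e c7 c3 ea 11.
K' ⊕ ipad = 22 76 58 f1 f5 dc 27.  K' ⊕ opad = 48 1c 32 9b 9f b6 4d.
Inner input = (K'⊕ipad) ∥ m = 22 76 58 f1 f5 dc 27 ∥ d4 6d 7d 92.
Inner hash: even-index sum = 661 mod 256 = 149; odd-index sum = 916 mod 256 = 148 → 95 94.
Outer input = (K'⊕opad) ∥ inner = 48 1c 32 9b 9f b6 4d ∥ 95 94.
Outer hash (tag): even-index sum = 506 mod 256 = 250; odd-index sum = 514 mod 256 = 2 → fa 02.

fa02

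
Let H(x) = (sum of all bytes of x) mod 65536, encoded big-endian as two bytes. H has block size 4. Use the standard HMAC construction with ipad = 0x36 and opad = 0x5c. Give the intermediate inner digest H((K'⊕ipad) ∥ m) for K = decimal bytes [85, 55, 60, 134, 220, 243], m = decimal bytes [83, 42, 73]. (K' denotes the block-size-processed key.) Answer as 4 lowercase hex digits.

0192

Key decimal bytes [85, 55, 60, 134, 220, 243] = 55 37 3c 86 dc f3 is 6 bytes > B = 4, so hash it first: H(key) = 03 1d, then zero-pad to 4 bytes: K' = 03 1d 00 00.
K' ⊕ ipad = 35 2b 36 36.
Inner input = 35 2b 36 36 ∥ 53 2a 49.
Inner hash: sum = 53+43+54+54+83+42+73 = 402 → 01 92.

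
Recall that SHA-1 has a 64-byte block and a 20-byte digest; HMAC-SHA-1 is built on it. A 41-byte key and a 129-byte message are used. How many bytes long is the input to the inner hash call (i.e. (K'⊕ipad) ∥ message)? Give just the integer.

Key is 41 ≤ 64 bytes, zero-padded: |K'| = 64.
Inner input = (K'⊕ipad) ∥ m → 64 + 129 = 193 bytes.

193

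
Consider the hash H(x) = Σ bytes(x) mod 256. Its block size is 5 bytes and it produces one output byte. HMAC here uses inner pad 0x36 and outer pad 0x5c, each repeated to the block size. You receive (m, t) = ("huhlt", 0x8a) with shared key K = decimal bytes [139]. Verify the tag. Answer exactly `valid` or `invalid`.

invalid

Key decimal bytes [139] = 8b is 1 byte ≤ B = 5; zero-pad to 5 bytes: K' = 8b 00 00 00 00.
K' ⊕ ipad = bd 36 36 36 36; K' ⊕ opad = d7 5c 5c 5c 5c.
Inner hash: sum = 189+54+54+54+54+104+117+104+108+116 = 954; mod 256 = 186 → ba.
Outer hash (recomputed tag): sum = 215+92+92+92+92+186 = 769; mod 256 = 1 → 01.
Recomputed tag = 01; claimed = 8a → mismatch.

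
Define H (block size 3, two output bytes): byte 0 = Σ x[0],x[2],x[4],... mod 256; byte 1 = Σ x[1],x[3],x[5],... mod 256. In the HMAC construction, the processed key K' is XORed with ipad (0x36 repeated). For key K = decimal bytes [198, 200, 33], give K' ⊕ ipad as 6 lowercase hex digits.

Key decimal bytes [198, 200, 33] = c6 c8 21 is exactly B = 3 bytes: K' = c6 c8 21.
XOR each byte with 0x36: c6⊕36=f0, c8⊕36=fe, 21⊕36=17.

f0fe17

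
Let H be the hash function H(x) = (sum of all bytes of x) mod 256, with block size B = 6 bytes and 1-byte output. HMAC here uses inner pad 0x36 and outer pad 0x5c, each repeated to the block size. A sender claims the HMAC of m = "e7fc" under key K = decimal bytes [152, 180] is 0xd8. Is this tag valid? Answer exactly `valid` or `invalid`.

invalid

Key decimal bytes [152, 180] = 98 b4 is 2 bytes ≤ B = 6; zero-pad to 6 bytes: K' = 98 b4 00 00 00 00.
K' ⊕ ipad = ae 82 36 36 36 36; K' ⊕ opad = c4 e8 5c 5c 5c 5c.
Inner hash: sum = 174+130+54+54+54+54+101+55+102+99 = 877; mod 256 = 109 → 6d.
Outer hash (recomputed tag): sum = 196+232+92+92+92+92+109 = 905; mod 256 = 137 → 89.
Recomputed tag = 89; claimed = d8 → mismatch.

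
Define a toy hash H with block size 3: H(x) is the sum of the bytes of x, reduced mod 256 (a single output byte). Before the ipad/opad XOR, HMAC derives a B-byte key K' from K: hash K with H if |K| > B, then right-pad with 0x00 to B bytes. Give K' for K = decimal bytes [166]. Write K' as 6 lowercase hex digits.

a60000

Key decimal bytes [166] = a6 is 1 byte ≤ B = 3; zero-pad to 3 bytes: K' = a6 00 00.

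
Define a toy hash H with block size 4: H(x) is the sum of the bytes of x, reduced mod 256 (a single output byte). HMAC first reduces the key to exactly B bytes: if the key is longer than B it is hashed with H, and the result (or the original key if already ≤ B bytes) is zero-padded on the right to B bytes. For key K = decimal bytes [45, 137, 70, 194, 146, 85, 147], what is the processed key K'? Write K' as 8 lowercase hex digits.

38000000

|K| = 7 > B = 4, so first hash the key.
H(K): sum = 45+137+70+194+146+85+147 = 824; mod 256 = 56 → 38.
Zero-pad H(K) = 38 to 4 bytes: K' = 38 00 00 00.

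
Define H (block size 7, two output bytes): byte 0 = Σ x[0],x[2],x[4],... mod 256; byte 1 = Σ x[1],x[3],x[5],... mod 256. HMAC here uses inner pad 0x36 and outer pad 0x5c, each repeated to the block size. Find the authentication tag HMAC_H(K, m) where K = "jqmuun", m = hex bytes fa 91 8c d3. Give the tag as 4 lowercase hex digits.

Key "jqmuun" = 6a 71 6d 75 75 6e is 6 bytes ≤ B = 7; zero-pad to 7 bytes: K' = 6a 71 6d 75 75 6e 00.
K' ⊕ ipad = 5c 47 5b 43 43 58 36.  K' ⊕ opad = 36 2d 31 29 29 32 5c.
Inner input = (K'⊕ipad) ∥ m = 5c 47 5b 43 43 58 36 ∥ fa 91 8c d3.
Inner hash: even-index sum = 660 mod 256 = 148; odd-index sum = 616 mod 256 = 104 → 94 68.
Outer input = (K'⊕opad) ∥ inner = 36 2d 31 29 29 32 5c ∥ 94 68.
Outer hash (tag): even-index sum = 340 mod 256 = 84; odd-index sum = 284 mod 256 = 28 → 54 1c.

541c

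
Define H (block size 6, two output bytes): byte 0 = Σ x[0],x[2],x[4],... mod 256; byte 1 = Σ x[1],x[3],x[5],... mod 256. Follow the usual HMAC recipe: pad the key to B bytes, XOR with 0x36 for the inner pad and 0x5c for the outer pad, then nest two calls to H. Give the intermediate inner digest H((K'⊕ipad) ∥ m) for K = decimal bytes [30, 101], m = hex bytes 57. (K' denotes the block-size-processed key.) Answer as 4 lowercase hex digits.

ebbf

Key decimal bytes [30, 101] = 1e 65 is 2 bytes ≤ B = 6; zero-pad to 6 bytes: K' = 1e 65 00 00 00 00.
K' ⊕ ipad = 28 53 36 36 36 36.
Inner input = 28 53 36 36 36 36 ∥ 57.
Inner hash: even-index sum = 235 mod 256 = 235; odd-index sum = 191 mod 256 = 191 → eb bf.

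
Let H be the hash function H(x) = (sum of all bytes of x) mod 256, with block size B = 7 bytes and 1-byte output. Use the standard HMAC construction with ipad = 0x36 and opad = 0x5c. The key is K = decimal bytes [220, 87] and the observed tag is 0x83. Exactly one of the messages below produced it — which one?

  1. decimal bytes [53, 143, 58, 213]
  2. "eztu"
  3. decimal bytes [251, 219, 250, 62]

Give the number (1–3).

1

Key decimal bytes [220, 87] = dc 57 is 2 bytes ≤ B = 7; zero-pad to 7 bytes: K' = dc 57 00 00 00 00 00.
K' ⊕ ipad = ea 61 36 36 36 36 36; K' ⊕ opad = 80 0b 5c 5c 5c 5c 5c.
m1: inner = H(ea 61 36 36 36 36 36 35 8f 3a d5) = 2c; tag = H(80 0b 5c 5c 5c 5c 5c 2c) = 83 ← matches
m2: inner = H(ea 61 36 36 36 36 36 65 7a 74 75) = 21; tag = H(80 0b 5c 5c 5c 5c 5c 21) = 78
m3: inner = H(ea 61 36 36 36 36 36 fb db fa 3e) = 67; tag = H(80 0b 5c 5c 5c 5c 5c 67) = be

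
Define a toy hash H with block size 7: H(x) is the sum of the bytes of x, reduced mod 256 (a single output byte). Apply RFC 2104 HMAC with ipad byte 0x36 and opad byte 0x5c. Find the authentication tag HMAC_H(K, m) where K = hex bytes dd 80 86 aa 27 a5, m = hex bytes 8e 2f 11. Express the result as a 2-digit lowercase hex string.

92

Key hex bytes dd 80 86 aa 27 a5 is 6 bytes ≤ B = 7; zero-pad to 7 bytes: K' = dd 80 86 aa 27 a5 00.
K' ⊕ ipad = eb b6 b0 9c 11 93 36.  K' ⊕ opad = 81 dc da f6 7b f9 5c.
Inner input = (K'⊕ipad) ∥ m = eb b6 b0 9c 11 93 36 ∥ 8e 2f 11.
Inner hash: sum = 235+182+176+156+17+147+54+142+47+17 = 1173; mod 256 = 149 → 95.
Outer input = (K'⊕opad) ∥ inner = 81 dc da f6 7b f9 5c ∥ 95.
Outer hash (tag): sum = 129+220+218+246+123+249+92+149 = 1426; mod 256 = 146 → 92.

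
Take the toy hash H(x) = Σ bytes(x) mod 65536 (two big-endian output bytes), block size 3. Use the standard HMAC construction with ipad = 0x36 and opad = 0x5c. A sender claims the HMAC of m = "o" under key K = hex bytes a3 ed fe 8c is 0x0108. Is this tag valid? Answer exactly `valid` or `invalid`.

valid

Key hex bytes a3 ed fe 8c is 4 bytes > B = 3, so hash it first: H(key) = 03 1a, then zero-pad to 3 bytes: K' = 03 1a 00.
K' ⊕ ipad = 35 2c 36; K' ⊕ opad = 5f 46 5c.
Inner hash: sum = 53+44+54+111 = 262 → 01 06.
Outer hash (recomputed tag): sum = 95+70+92+1+6 = 264 → 01 08.
Recomputed tag = 0108; claimed = 0108 → match.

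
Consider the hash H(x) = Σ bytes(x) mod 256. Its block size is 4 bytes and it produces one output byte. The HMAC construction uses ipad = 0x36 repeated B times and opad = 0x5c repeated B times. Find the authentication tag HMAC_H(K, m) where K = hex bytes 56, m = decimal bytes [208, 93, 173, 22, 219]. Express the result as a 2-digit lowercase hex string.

eb

Key hex bytes 56 is 1 byte ≤ B = 4; zero-pad to 4 bytes: K' = 56 00 00 00.
K' ⊕ ipad = 60 36 36 36.  K' ⊕ opad = 0a 5c 5c 5c.
Inner input = (K'⊕ipad) ∥ m = 60 36 36 36 ∥ d0 5d ad 16 db.
Inner hash: sum = 96+54+54+54+208+93+173+22+219 = 973; mod 256 = 205 → cd.
Outer input = (K'⊕opad) ∥ inner = 0a 5c 5c 5c ∥ cd.
Outer hash (tag): sum = 10+92+92+92+205 = 491; mod 256 = 235 → eb.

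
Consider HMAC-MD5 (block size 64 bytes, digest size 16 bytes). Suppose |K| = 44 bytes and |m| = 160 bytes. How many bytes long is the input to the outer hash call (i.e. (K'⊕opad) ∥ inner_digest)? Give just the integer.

Key is 44 ≤ 64 bytes, zero-padded: |K'| = 64.
Outer input = (K'⊕opad) ∥ H(inner) → 64 + 16 = 80 bytes.

80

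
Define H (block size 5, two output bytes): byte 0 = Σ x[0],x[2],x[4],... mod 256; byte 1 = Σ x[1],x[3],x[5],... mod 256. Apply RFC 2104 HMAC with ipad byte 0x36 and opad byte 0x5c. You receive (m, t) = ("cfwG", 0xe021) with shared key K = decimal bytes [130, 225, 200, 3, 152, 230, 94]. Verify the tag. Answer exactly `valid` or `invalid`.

invalid

Key decimal bytes [130, 225, 200, 3, 152, 230, 94] = 82 e1 c8 03 98 e6 5e is 7 bytes > B = 5, so hash it first: H(key) = 40 ca, then zero-pad to 5 bytes: K' = 40 ca 00 00 00.
K' ⊕ ipad = 76 fc 36 36 36; K' ⊕ opad = 1c 96 5c 5c 5c.
Inner hash: even-index sum = 399 mod 256 = 143; odd-index sum = 524 mod 256 = 12 → 8f 0c.
Outer hash (recomputed tag): even-index sum = 224 mod 256 = 224; odd-index sum = 385 mod 256 = 129 → e0 81.
Recomputed tag = e081; claimed = e021 → mismatch.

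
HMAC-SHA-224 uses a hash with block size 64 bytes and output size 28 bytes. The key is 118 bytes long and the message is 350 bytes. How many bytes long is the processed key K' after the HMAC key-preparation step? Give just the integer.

64

Key is 118 > 64 bytes, so it is hashed to 28 bytes then zero-padded to 64: |K'| = 64.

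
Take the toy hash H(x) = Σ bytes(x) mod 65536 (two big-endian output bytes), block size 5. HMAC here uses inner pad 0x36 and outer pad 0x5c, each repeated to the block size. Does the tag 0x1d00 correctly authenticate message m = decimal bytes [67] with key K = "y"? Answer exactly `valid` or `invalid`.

invalid

Key "y" = 79 is 1 byte ≤ B = 5; zero-pad to 5 bytes: K' = 79 00 00 00 00.
K' ⊕ ipad = 4f 36 36 36 36; K' ⊕ opad = 25 5c 5c 5c 5c.
Inner hash: sum = 79+54+54+54+54+67 = 362 → 01 6a.
Outer hash (recomputed tag): sum = 37+92+92+92+92+1+106 = 512 → 02 00.
Recomputed tag = 0200; claimed = 1d00 → mismatch.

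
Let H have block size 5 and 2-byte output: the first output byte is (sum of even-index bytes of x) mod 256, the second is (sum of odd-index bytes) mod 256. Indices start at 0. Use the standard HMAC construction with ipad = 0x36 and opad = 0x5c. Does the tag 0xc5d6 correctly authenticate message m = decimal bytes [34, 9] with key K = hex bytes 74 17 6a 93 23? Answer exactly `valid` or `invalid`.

Key hex bytes 74 17 6a 93 23 is exactly B = 5 bytes: K' = 74 17 6a 93 23.
K' ⊕ ipad = 42 21 5c a5 15; K' ⊕ opad = 28 4b 36 cf 7f.
Inner hash: even-index sum = 188 mod 256 = 188; odd-index sum = 232 mod 256 = 232 → bc e8.
Outer hash (recomputed tag): even-index sum = 453 mod 256 = 197; odd-index sum = 470 mod 256 = 214 → c5 d6.
Recomputed tag = c5d6; claimed = c5d6 → match.

valid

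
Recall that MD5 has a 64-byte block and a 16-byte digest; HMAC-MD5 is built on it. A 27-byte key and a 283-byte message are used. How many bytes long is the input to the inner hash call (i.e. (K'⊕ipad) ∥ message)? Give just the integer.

Key is 27 ≤ 64 bytes, zero-padded: |K'| = 64.
Inner input = (K'⊕ipad) ∥ m → 64 + 283 = 347 bytes.

347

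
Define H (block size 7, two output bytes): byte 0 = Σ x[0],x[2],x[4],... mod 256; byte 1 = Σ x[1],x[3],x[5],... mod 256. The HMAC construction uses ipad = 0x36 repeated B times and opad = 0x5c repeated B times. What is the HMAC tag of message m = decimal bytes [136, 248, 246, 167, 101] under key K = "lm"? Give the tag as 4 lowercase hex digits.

ee84

Key "lm" = 6c 6d is 2 bytes ≤ B = 7; zero-pad to 7 bytes: K' = 6c 6d 00 00 00 00 00.
K' ⊕ ipad = 5a 5b 36 36 36 36 36.  K' ⊕ opad = 30 31 5c 5c 5c 5c 5c.
Inner input = (K'⊕ipad) ∥ m = 5a 5b 36 36 36 36 36 ∥ 88 f8 f6 a7 65.
Inner hash: even-index sum = 667 mod 256 = 155; odd-index sum = 682 mod 256 = 170 → 9b aa.
Outer input = (K'⊕opad) ∥ inner = 30 31 5c 5c 5c 5c 5c ∥ 9b aa.
Outer hash (tag): even-index sum = 494 mod 256 = 238; odd-index sum = 388 mod 256 = 132 → ee 84.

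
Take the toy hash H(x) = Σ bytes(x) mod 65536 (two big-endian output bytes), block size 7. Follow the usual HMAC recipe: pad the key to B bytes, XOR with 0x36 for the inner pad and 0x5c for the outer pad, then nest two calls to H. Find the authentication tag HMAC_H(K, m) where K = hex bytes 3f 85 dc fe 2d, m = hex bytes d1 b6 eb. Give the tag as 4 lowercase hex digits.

03f3

Key hex bytes 3f 85 dc fe 2d is 5 bytes ≤ B = 7; zero-pad to 7 bytes: K' = 3f 85 dc fe 2d 00 00.
K' ⊕ ipad = 09 b3 ea c8 1b 36 36.  K' ⊕ opad = 63 d9 80 a2 71 5c 5c.
Inner input = (K'⊕ipad) ∥ m = 09 b3 ea c8 1b 36 36 ∥ d1 b6 eb.
Inner hash: sum = 9+179+234+200+27+54+54+209+182+235 = 1383 → 05 67.
Outer input = (K'⊕opad) ∥ inner = 63 d9 80 a2 71 5c 5c ∥ 05 67.
Outer hash (tag): sum = 99+217+128+162+113+92+92+5+103 = 1011 → 03 f3.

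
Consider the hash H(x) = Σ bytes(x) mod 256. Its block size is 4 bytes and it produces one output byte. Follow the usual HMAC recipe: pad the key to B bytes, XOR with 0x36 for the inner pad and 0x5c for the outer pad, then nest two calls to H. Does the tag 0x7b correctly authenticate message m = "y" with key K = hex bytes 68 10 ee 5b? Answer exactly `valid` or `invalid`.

valid

Key hex bytes 68 10 ee 5b is exactly B = 4 bytes: K' = 68 10 ee 5b.
K' ⊕ ipad = 5e 26 d8 6d; K' ⊕ opad = 34 4c b2 07.
Inner hash: sum = 94+38+216+109+121 = 578; mod 256 = 66 → 42.
Outer hash (recomputed tag): sum = 52+76+178+7+66 = 379; mod 256 = 123 → 7b.
Recomputed tag = 7b; claimed = 7b → match.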